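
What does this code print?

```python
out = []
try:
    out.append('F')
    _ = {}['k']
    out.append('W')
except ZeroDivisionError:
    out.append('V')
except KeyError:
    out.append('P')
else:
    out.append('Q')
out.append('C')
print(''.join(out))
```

Execution trace: 'F' (try body) → 'P' (except KeyError) → 'C' (after the try/except). Output: FPC

Answer: FPC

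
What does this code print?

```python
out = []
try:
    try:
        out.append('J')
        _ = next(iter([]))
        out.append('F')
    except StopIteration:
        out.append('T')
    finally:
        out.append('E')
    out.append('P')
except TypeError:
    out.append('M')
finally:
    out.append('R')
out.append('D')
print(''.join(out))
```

Execution trace: 'J' (inner try body) → 'T' (inner except StopIteration) → 'E' (inner finally) → 'P' (try body, no exception) → 'R' (finally) → 'D' (after the try/except). Output: JTEPRD

Answer: JTEPRD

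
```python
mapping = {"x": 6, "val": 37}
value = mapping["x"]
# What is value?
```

Trace:
`mapping = {"x": 6, "val": 37}` → mapping = {'x': 6, 'val': 37}
`value = mapping["x"]` → value = 6
So value = 6

Answer: 6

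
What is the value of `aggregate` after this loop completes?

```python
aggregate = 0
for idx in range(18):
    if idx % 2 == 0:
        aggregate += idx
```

Sum of even numbers 0 to 17
`aggregate` takes the values: 0 → 2 → 6 → 12 → 20 → 30 → 42 → 56 → 72

Answer: 72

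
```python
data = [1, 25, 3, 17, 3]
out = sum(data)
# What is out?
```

Trace:
`data = [1, 25, 3, 17, 3]` → data = [1, 25, 3, 17, 3]
`out = sum(data)` → out = 49
So out = 49

Answer: 49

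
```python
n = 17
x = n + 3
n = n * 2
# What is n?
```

Trace:
`n = 17` → n = 17
`x = n + 3` → x = 20
`n = n * 2` → n = 34
So n = 34

Answer: 34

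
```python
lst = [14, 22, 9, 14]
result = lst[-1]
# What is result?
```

Trace:
`lst = [14, 22, 9, 14]` → lst = [14, 22, 9, 14]
`result = lst[-1]` → result = 14
So result = 14

Answer: 14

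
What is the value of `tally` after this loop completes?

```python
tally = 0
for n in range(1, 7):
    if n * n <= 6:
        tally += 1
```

Count numbers where n² ≤ 6
`tally` takes the values: 0 → 1 → 2

Answer: 2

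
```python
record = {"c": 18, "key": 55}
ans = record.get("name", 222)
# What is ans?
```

Trace:
`record = {"c": 18, "key": 55}` → record = {'c': 18, 'key': 55}
`ans = record.get("name", 222)` → ans = 222
So ans = 222

Answer: 222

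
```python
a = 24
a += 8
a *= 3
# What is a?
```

Trace:
`a = 24` → a = 24
`a += 8` → a = 32
`a *= 3` → a = 96
So a = 96

Answer: 96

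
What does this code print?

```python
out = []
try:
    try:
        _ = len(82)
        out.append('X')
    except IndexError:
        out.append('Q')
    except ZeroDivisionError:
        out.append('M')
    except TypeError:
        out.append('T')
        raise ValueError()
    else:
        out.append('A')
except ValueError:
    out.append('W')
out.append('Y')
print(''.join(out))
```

Execution trace: 'T' (inner except TypeError) → 'W' (outer except ValueError) → 'Y' (after the try/except). Output: TWY

Answer: TWY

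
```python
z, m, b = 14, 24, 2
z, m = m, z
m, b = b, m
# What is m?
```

Trace:
`z, m, b = 14, 24, 2` → z = 14; m = 24; b = 2
`z, m = m, z` → z = 24; m = 14
`m, b = b, m` → m = 2; b = 14
So m = 2

Answer: 2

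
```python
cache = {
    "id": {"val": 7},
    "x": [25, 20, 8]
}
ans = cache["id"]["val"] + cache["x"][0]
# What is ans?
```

Trace:
`cache = { ...` → cache = {'id': {'val': 7}, 'x': [25, 20, 8]}
`ans = cache["id"]["val"] + cache["x"][0]` → ans = 32
So ans = 32

Answer: 32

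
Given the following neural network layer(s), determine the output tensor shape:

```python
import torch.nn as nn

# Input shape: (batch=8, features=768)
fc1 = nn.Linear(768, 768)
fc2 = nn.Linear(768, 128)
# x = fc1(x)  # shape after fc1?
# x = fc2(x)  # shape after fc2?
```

Input: (8, 768) -> after fc1: (8, 768) -> Output: (8, 128)

Answer: (8, 128)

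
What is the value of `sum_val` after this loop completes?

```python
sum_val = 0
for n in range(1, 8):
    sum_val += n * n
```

Sum of squares 1² to 7² = 140
`sum_val` takes the values: 0 → 1 → 5 → 14 → 30 → 55 → 91 → 140

Answer: 140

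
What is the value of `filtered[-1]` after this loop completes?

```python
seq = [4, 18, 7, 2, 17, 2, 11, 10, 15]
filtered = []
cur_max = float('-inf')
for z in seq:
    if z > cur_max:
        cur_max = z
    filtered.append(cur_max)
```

Running max ends at 18
`filtered` takes the values: [] → [4] → [4, 18] → [4, 18, 18] → [4, 18, 18, 18] → [4, 18, 18, 18, 18] → [4, 18, 18, 18, 18, 18] → [4, 18, 18, 18, 18, 18, 18] → [4, 18, 18, 18, 18, 18, 18, 18] → [4, 18, 18, 18, 18, 18, 18, 18, 18]
So `filtered[-1]` = 18

Answer: 18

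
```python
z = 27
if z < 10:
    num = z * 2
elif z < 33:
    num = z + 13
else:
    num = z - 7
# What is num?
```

Trace:
`z = 27` → z = 27
`if z < 10: ...` → z < 10 is False, z < 33 is True → num = 40
So num = 40

Answer: 40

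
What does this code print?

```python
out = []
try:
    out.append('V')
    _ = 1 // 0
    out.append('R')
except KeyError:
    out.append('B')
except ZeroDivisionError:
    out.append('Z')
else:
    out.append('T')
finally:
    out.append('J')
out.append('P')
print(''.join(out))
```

Execution trace: 'V' (try body) → 'Z' (except ZeroDivisionError) → 'J' (finally) → 'P' (after the try/except). Output: VZJP

Answer: VZJP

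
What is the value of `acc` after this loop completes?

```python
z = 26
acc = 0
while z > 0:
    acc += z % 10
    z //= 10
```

Sum digits of 26
`acc` takes the values: 0 → 6 → 8

Answer: 8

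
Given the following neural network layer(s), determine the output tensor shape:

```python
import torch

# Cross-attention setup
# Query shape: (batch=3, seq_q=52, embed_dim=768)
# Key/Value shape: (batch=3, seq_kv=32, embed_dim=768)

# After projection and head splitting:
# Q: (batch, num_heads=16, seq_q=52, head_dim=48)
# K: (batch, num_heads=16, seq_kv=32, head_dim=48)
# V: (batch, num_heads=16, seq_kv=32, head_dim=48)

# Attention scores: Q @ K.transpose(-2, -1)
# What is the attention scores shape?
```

Input: (3, 52, 768) -> Output: (3, 16, 52, 32)

Answer: (3, 16, 52, 32)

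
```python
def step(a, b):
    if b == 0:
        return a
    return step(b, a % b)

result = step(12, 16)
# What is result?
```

step(12, 16) -> step(16, 12) -> step(12, 4) -> step(4, 0) -> 4

Answer: 4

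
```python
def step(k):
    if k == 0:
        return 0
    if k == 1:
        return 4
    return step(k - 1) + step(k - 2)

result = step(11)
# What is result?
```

Build up from base cases: step(0)=0, step(1)=4, step(2)=4, step(3)=8, step(4)=12, step(5)=20, step(6)=32, ..., step(11)=356

Answer: 356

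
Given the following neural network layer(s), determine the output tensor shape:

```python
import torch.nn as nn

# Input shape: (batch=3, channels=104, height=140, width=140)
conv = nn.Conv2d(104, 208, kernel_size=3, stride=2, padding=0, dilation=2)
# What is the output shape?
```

Input: (3, 104, 140, 140) -> Output: (3, 208, 68, 68)

Answer: (3, 208, 68, 68)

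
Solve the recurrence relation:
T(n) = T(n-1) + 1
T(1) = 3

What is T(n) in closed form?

Unrolling: T(n) = T(1) + 1·(n-1) = 3 + 1(n-1) = n + 2.

Answer: T(n) = n + 2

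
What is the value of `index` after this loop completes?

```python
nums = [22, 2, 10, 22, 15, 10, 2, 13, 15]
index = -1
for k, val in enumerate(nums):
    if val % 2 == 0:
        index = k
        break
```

First even number index in [22, 2, 10, 22, 15, 10, 2, 13, 15]
`index` takes the values: -1 → 0

Answer: 0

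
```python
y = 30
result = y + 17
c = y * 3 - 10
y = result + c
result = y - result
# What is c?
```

Trace:
`y = 30` → y = 30
`result = y + 17` → result = 47
`c = y * 3 - 10` → c = 80
`y = result + c` → y = 127
`result = y - result` → result = 80
So c = 80

Answer: 80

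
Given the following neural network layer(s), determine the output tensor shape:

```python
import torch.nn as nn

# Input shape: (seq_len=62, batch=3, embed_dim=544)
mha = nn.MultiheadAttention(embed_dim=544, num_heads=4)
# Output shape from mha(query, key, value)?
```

Input: (62, 3, 544) -> Output: (62, 3, 544)

Answer: (62, 3, 544)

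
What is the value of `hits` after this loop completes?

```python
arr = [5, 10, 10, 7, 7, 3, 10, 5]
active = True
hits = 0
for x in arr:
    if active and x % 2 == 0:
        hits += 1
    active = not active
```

Count even values at even positions
`hits` takes the values: 0 → 1 → 2

Answer: 2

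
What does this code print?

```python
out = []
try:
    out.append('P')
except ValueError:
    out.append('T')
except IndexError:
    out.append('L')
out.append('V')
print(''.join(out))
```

Execution trace: 'P' (try body, no exception) → 'V' (after the try/except). Output: PV

Answer: PV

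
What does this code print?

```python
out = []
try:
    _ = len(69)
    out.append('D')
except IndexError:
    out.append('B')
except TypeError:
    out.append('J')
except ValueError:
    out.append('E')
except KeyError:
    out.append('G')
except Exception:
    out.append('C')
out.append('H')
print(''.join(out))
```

Execution trace: 'J' (except TypeError) → 'H' (after the try/except). Output: JH

Answer: JH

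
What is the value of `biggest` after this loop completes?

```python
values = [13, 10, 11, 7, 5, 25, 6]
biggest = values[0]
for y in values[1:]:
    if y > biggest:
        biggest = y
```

Maximum of [13, 10, 11, 7, 5, 25, 6]
`biggest` takes the values: 13 → 25

Answer: 25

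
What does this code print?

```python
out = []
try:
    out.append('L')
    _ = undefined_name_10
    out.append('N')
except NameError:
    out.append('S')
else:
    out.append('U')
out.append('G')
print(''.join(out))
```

Execution trace: 'L' (try body) → 'S' (except NameError) → 'G' (after the try/except). Output: LSG

Answer: LSG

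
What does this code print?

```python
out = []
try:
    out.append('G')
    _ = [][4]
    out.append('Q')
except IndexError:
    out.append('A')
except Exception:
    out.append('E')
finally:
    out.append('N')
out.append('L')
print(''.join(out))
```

Execution trace: 'G' (try body) → 'A' (except IndexError) → 'N' (finally) → 'L' (after the try/except). Output: GANL

Answer: GANL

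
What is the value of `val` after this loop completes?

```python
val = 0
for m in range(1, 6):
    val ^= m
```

XOR of 1 to 5
`val` takes the values: 0 → 1 → 3 → 0 → 4 → 1

Answer: 1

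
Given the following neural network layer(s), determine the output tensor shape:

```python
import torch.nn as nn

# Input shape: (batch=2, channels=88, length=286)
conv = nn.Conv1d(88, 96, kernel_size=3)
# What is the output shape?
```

Input: (2, 88, 286) -> Output: (2, 96, 284)

Answer: (2, 96, 284)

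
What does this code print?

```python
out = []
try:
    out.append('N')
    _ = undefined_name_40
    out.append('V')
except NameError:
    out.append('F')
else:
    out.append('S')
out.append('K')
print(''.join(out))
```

Execution trace: 'N' (try body) → 'F' (except NameError) → 'K' (after the try/except). Output: NFK

Answer: NFK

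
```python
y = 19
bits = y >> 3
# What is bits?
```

Trace:
`y = 19` → y = 19
`bits = y >> 3` → bits = 2
So bits = 2

Answer: 2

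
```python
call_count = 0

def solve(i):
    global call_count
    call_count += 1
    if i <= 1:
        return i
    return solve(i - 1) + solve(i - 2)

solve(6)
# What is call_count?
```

Calls(i) = 1 + Calls(i-1) + Calls(i-2); Calls(0)=Calls(1)=1. For i=6 this gives 25.

Answer: 25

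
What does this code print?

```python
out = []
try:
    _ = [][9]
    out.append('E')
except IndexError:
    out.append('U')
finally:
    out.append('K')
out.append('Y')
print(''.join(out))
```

Execution trace: 'U' (except IndexError) → 'K' (finally) → 'Y' (after the try/except). Output: UKY

Answer: UKY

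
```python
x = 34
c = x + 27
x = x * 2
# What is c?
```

Trace:
`x = 34` → x = 34
`c = x + 27` → c = 61
`x = x * 2` → x = 68
So c = 61

Answer: 61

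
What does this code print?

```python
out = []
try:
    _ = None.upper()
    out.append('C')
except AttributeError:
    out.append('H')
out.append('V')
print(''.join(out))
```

Execution trace: 'H' (except AttributeError) → 'V' (after the try/except). Output: HV

Answer: HV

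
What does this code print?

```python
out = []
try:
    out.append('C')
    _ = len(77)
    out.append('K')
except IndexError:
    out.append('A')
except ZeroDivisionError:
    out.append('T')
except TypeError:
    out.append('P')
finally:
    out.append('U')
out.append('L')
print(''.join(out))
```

Execution trace: 'C' (try body) → 'P' (except TypeError) → 'U' (finally) → 'L' (after the try/except). Output: CPUL

Answer: CPUL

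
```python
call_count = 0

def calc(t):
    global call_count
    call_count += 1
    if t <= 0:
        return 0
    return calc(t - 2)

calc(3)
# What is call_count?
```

Linear recursion stepping by 2: 3 calls from t=3 down to ≤0.

Answer: 3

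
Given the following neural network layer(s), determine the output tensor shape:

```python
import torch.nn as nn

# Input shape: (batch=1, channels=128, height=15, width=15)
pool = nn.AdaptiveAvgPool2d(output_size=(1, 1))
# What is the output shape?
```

Input: (1, 128, 15, 15) -> Output: (1, 128, 1, 1)

Answer: (1, 128, 1, 1)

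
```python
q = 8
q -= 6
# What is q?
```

Trace:
`q = 8` → q = 8
`q -= 6` → q = 2
So q = 2

Answer: 2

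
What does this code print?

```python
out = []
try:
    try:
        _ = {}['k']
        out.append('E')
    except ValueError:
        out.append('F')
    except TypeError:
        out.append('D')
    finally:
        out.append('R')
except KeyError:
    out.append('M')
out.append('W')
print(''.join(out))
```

Execution trace: 'R' (finally) → 'M' (outer except KeyError) → 'W' (after the try/except). Output: RMW

Answer: RMW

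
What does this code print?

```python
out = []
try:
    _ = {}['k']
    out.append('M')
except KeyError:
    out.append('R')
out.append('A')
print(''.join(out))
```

Execution trace: 'R' (except KeyError) → 'A' (after the try/except). Output: RA

Answer: RA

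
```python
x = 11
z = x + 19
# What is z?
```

Trace:
`x = 11` → x = 11
`z = x + 19` → z = 30
So z = 30

Answer: 30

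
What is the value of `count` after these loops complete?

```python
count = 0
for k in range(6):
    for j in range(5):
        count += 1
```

6 * 5 = 30
`count` takes the values: 0 → 1 → 2 → 3 → 4 → 5 → 6 → 7 → 8 → 9 → 10 → 11 → 12 → 13 → 14 → 15 → 16 → 17 → 18 → 19 → 20 → 21 → 22 → 23 → 24 → 25 → 26 → 27 → 28 → 29 → 30

Answer: 30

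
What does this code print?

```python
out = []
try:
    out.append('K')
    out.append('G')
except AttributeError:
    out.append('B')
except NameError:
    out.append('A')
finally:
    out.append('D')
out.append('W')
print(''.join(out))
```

Execution trace: 'K' (try body) → 'G' (try body, no exception) → 'D' (finally) → 'W' (after the try/except). Output: KGDW

Answer: KGDW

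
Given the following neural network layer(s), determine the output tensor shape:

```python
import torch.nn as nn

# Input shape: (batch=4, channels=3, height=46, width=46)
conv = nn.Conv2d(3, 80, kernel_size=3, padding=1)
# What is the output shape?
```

Input: (4, 3, 46, 46) -> Output: (4, 80, 46, 46)

Answer: (4, 80, 46, 46)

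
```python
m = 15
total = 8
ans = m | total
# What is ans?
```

Trace:
`m = 15` → m = 15
`total = 8` → total = 8
`ans = m | total` → ans = 15
So ans = 15

Answer: 15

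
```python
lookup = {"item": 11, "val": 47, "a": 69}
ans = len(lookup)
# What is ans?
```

Trace:
`lookup = {"item": 11, "val": 47, "a": 69}` → lookup = {'item': 11, 'val': 47, 'a': 69}
`ans = len(lookup)` → ans = 3
So ans = 3

Answer: 3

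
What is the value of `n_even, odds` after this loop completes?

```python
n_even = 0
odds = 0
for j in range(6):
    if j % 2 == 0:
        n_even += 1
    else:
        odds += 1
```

Count evens and odds in range(6)
`n_even, odds` takes the values: (0, 0) → (1, 0) → (1, 1) → (2, 1) → (2, 2) → (3, 2) → (3, 3)

Answer: 3, 3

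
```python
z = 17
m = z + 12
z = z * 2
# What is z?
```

Trace:
`z = 17` → z = 17
`m = z + 12` → m = 29
`z = z * 2` → z = 34
So z = 34

Answer: 34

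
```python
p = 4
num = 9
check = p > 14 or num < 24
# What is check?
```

Trace:
`p = 4` → p = 4
`num = 9` → num = 9
`check = p > 14 or num < 24` → check = True
So check = True

Answer: True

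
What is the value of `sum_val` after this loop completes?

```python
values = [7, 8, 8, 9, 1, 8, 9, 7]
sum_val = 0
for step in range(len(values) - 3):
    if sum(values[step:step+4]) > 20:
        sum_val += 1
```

Count windows with sum > 20
`sum_val` takes the values: 0 → 1 → 2 → 3 → 4 → 5

Answer: 5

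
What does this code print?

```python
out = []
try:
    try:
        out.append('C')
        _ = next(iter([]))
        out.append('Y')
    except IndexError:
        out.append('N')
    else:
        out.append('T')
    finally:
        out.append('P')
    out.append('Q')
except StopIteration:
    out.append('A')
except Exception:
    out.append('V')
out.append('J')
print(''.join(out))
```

Execution trace: 'C' (inner try body) → 'P' (inner finally) → 'A' (except StopIteration) → 'J' (after the try/except). Output: CPAJ

Answer: CPAJ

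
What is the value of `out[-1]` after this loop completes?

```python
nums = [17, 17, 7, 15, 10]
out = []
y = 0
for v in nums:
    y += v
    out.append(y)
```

Cumulative sum ends at 66
`out` takes the values: [] → [17] → [17, 34] → [17, 34, 41] → [17, 34, 41, 56] → [17, 34, 41, 56, 66]
So `out[-1]` = 66

Answer: 66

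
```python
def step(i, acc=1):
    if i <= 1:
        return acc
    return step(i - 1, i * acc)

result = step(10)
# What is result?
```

Accumulator trace (n, acc): (10, 1) -> (9, 10) -> (8, 90) -> (7, 720) -> (6, 5040) -> (5, 30240) -> (4, 151200) -> (3, 604800) -> (2, 1814400) -> (1, 3628800) -> return 3628800

Answer: 3628800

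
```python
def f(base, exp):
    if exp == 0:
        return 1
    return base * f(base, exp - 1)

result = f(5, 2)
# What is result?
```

f(5, 2) = 5 * 5 = 25

Answer: 25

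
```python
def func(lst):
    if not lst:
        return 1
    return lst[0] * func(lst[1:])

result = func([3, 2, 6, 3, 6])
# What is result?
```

Product over [3, 2, 6, 3, 6] = 3 * 2 * 6 * 3 * 6 = 648

Answer: 648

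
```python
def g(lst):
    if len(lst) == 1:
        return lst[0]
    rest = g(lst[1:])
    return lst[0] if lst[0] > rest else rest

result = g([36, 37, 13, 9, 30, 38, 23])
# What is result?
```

Recursive max over [36, 37, 13, 9, 30, 38, 23] = 38

Answer: 38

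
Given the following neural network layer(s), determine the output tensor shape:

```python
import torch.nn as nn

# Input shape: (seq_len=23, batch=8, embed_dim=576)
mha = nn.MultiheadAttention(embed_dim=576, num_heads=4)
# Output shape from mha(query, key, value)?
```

Input: (23, 8, 576) -> Output: (23, 8, 576)

Answer: (23, 8, 576)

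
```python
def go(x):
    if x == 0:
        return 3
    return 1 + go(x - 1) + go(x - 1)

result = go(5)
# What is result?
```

go(x) = 1 + 2·go(x-1), go(0)=3. Closed form: (3+1)·2^5 - 1 = 127.

Answer: 127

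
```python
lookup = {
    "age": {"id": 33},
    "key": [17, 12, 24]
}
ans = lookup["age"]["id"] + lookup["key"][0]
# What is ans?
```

Trace:
`lookup = { ...` → lookup = {'age': {'id': 33}, 'key': [17, 12, 24]}
`ans = lookup["age"]["id"] + lookup["key"][0]` → ans = 50
So ans = 50

Answer: 50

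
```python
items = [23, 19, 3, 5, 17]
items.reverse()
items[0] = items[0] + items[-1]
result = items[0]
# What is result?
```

Trace:
`items = [23, 19, 3, 5, 17]` → items = [23, 19, 3, 5, 17]
`items.reverse()` → items = [17, 5, 3, 19, 23]
`items[0] = items[0] + items[-1]` → items = [40, 5, 3, 19, 23]
`result = items[0]` → result = 40
So result = 40

Answer: 40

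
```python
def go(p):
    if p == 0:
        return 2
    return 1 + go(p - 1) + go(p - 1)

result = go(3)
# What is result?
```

go(p) = 1 + 2·go(p-1), go(0)=2. Closed form: (2+1)·2^3 - 1 = 23.

Answer: 23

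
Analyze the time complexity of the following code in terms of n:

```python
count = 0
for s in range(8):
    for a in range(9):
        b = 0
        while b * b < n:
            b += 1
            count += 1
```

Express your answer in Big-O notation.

Each loop level contributes: 1 × 1 × √n. Multiplying the contributions gives O(√n).

Answer: O(√n)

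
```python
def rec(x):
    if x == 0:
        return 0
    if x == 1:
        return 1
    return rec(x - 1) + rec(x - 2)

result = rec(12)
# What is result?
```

Build up from base cases: rec(0)=0, rec(1)=1, rec(2)=1, rec(3)=2, rec(4)=3, rec(5)=5, rec(6)=8, ..., rec(12)=144

Answer: 144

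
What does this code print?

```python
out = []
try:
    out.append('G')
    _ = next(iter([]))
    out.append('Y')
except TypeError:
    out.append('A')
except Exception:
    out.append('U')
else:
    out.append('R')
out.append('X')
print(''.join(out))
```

Execution trace: 'G' (try body) → 'U' (except Exception) → 'X' (after the try/except). Output: GUX

Answer: GUX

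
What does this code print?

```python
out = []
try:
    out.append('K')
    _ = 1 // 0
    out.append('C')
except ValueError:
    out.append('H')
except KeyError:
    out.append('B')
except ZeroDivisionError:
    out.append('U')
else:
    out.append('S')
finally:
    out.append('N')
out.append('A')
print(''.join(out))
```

Execution trace: 'K' (try body) → 'U' (except ZeroDivisionError) → 'N' (finally) → 'A' (after the try/except). Output: KUNA

Answer: KUNA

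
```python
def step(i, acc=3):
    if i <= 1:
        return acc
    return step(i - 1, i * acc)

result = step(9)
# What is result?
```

Accumulator trace (n, acc): (9, 3) -> (8, 27) -> (7, 216) -> (6, 1512) -> (5, 9072) -> (4, 45360) -> (3, 181440) -> (2, 544320) -> (1, 1088640) -> return 1088640

Answer: 1088640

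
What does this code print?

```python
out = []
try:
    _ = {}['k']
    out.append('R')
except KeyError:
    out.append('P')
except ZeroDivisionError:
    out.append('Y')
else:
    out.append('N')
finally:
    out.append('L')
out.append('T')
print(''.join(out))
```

Execution trace: 'P' (except KeyError) → 'L' (finally) → 'T' (after the try/except). Output: PLT

Answer: PLT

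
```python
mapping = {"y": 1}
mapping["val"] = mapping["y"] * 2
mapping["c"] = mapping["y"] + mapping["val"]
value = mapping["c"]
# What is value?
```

Trace:
`mapping = {"y": 1}` → mapping = {'y': 1}
`mapping["val"] = mapping["y"] * 2` → mapping = {'y': 1, 'val': 2}
`mapping["c"] = mapping["y"] + mapping["val"]` → mapping = {'y': 1, 'val': 2, 'c': 3}
`value = mapping["c"]` → value = 3
So value = 3

Answer: 3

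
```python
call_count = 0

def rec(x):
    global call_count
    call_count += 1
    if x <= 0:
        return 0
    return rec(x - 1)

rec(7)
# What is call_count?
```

Linear recursion stepping by 1: 8 calls from x=7 down to ≤0.

Answer: 8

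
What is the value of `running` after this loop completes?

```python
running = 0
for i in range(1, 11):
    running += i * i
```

Sum of squares 1² to 10² = 385
`running` takes the values: 0 → 1 → 5 → 14 → 30 → 55 → 91 → 140 → 204 → 285 → 385

Answer: 385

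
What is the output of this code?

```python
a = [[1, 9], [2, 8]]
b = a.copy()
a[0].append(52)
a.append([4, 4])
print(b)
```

Key concept: shallow copy with nested lists.
Step by step:
`a = [[1, 9], [2, 8]]` → a = [[1, 9], [2, 8]]
`b = a.copy()` → b = [[1, 9], [2, 8]]
`a[0].append(52)` → a = [[1, 9, 52], [2, 8]]; b = [[1, 9, 52], [2, 8]]
`a.append([4, 4])` → a = [[1, 9, 52], [2, 8], [4, 4]]
`print(b)` → prints [[1, 9, 52], [2, 8]]

Answer: [[1, 9, 52], [2, 8]]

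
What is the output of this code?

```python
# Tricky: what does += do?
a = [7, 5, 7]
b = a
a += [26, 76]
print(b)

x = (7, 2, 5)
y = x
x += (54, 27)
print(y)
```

Key concept: += behavior differs for mutable vs immutable.
Step by step:
`a = [7, 5, 7]` → a = [7, 5, 7]
`b = a` → b = [7, 5, 7] (same object as a)
`a += [26, 76]` → a = [7, 5, 7, 26, 76] (same object as b); b = [7, 5, 7, 26, 76] (same object as a)
`print(b)` → prints [7, 5, 7, 26, 76]
`x = (7, 2, 5)` → x = (7, 2, 5)
`y = x` → y = (7, 2, 5)
`x += (54, 27)` → x = (7, 2, 5, 54, 27)
`print(y)` → prints (7, 2, 5)

Answer:
[7, 5, 7, 26, 76]
(7, 2, 5)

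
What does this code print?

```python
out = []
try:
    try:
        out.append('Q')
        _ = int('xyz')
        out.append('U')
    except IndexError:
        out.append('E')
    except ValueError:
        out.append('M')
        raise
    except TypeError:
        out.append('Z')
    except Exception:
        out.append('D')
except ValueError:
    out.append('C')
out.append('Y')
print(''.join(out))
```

Execution trace: 'Q' (try body) → 'M' (except ValueError) → 'C' (outer except ValueError) → 'Y' (after the try/except). Output: QMCY

Answer: QMCY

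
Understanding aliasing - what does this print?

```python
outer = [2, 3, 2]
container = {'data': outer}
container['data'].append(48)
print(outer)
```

Key concept: dict holds reference to list.
Step by step:
`outer = [2, 3, 2]` → outer = [2, 3, 2]
`container = {'data': outer}` → container = {'data': [2, 3, 2]}
`container['data'].append(48)` → outer = [2, 3, 2, 48]; container = {'data': [2, 3, 2, 48]}
`print(outer)` → prints [2, 3, 2, 48]

Answer: [2, 3, 2, 48]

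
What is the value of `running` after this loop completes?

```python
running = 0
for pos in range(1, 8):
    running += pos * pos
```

Sum of squares 1² to 7² = 140
`running` takes the values: 0 → 1 → 5 → 14 → 30 → 55 → 91 → 140

Answer: 140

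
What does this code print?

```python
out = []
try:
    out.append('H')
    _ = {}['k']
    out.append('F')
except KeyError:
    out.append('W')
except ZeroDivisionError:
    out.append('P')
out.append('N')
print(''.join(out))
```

Execution trace: 'H' (try body) → 'W' (except KeyError) → 'N' (after the try/except). Output: HWN

Answer: HWN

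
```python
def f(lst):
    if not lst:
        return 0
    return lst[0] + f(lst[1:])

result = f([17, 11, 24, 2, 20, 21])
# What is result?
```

17 + 11 + 24 + 2 + 20 + 21 + 0 = 95

Answer: 95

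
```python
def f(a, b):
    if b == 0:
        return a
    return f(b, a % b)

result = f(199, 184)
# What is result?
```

f(199, 184) -> f(184, 15) -> f(15, 4) -> f(4, 3) -> f(3, 1) -> f(1, 0) -> 1

Answer: 1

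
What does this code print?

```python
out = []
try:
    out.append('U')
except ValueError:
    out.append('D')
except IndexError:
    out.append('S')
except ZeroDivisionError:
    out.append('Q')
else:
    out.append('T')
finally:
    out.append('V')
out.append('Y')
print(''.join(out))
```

Execution trace: 'U' (try body, no exception) → 'T' (else) → 'V' (finally) → 'Y' (after the try/except). Output: UTVY

Answer: UTVY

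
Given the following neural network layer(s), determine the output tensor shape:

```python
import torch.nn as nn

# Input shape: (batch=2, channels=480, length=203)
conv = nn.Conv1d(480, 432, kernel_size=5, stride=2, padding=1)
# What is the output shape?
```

Input: (2, 480, 203) -> Output: (2, 432, 101)

Answer: (2, 432, 101)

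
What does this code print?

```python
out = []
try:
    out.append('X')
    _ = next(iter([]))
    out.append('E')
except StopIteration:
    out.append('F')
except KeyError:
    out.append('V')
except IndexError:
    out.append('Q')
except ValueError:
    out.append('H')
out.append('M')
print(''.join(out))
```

Execution trace: 'X' (try body) → 'F' (except StopIteration) → 'M' (after the try/except). Output: XFM

Answer: XFM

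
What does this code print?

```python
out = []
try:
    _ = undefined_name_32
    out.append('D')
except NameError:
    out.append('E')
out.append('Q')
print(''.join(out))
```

Execution trace: 'E' (except NameError) → 'Q' (after the try/except). Output: EQ

Answer: EQ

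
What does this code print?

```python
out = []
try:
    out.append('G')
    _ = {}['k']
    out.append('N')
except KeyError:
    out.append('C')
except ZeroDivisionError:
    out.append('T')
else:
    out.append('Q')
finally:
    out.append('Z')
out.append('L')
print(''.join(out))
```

Execution trace: 'G' (try body) → 'C' (except KeyError) → 'Z' (finally) → 'L' (after the try/except). Output: GCZL

Answer: GCZL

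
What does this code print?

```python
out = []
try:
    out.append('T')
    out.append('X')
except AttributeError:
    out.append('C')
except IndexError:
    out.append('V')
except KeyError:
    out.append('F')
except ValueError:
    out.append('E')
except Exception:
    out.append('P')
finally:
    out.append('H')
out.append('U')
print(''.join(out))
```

Execution trace: 'T' (try body) → 'X' (try body, no exception) → 'H' (finally) → 'U' (after the try/except). Output: TXHU

Answer: TXHU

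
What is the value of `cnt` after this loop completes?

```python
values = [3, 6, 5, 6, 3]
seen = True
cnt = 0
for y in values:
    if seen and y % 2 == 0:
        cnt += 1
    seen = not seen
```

Count even values at even positions
`cnt` takes the values: 0

Answer: 0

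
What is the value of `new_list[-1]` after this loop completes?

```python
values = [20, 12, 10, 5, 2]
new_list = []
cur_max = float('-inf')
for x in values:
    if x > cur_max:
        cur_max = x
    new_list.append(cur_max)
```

Running max ends at 20
`new_list` takes the values: [] → [20] → [20, 20] → [20, 20, 20] → [20, 20, 20, 20] → [20, 20, 20, 20, 20]
So `new_list[-1]` = 20

Answer: 20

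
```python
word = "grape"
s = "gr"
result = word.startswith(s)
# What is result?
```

Trace:
`word = "grape"` → word = 'grape'
`s = "gr"` → s = 'gr'
`result = word.startswith(s)` → result = True
So result = True

Answer: True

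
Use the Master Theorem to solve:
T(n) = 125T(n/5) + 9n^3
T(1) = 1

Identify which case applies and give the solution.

a=125, b=5, f(n)=9n^3. log_5(125) = 3. Since c=3 = 3, Case 2 applies: T(n) = Θ(n^log_b(a) · log n) = O(n^3 log n).

Answer: O(n^3 log n) - Case 2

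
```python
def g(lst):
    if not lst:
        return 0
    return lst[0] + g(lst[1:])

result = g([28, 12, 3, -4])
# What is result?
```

28 + 12 + 3 + (-4) + 0 = 39

Answer: 39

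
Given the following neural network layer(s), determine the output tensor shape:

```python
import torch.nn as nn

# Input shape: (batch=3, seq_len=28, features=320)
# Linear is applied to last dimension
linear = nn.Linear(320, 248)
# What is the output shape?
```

Input: (3, 28, 320) -> Output: (3, 28, 248)

Answer: (3, 28, 248)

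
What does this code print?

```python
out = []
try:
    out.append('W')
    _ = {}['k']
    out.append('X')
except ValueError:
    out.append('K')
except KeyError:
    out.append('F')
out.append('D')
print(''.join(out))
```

Execution trace: 'W' (try body) → 'F' (except KeyError) → 'D' (after the try/except). Output: WFD

Answer: WFD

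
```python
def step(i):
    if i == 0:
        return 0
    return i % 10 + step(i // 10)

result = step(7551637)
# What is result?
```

Sum of digits of 7551637: 7 + 3 + 6 + 1 + 5 + 5 + 7 = 34

Answer: 34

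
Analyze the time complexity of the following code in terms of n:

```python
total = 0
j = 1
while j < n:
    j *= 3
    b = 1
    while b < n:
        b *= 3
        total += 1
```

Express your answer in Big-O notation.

Each loop level contributes: log n × log n. Multiplying the contributions gives O(log² n).

Answer: O(log² n)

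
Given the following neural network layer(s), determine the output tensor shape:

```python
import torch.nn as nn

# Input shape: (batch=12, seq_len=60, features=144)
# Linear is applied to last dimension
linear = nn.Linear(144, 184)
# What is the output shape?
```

Input: (12, 60, 144) -> Output: (12, 60, 184)

Answer: (12, 60, 184)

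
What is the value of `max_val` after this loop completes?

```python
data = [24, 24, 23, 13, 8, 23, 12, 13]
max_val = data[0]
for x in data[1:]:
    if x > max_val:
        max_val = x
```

Maximum of [24, 24, 23, 13, 8, 23, 12, 13]
`max_val` takes the values: 24

Answer: 24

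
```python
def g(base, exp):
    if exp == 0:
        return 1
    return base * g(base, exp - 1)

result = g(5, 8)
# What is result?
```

g(5, 8) = 5 * 5 * 5 * 5 * 5 * 5 * 5 * 5 = 390625

Answer: 390625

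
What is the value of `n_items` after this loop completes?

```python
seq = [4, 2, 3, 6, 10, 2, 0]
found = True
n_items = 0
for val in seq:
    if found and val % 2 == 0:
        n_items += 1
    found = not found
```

Count even values at even positions
`n_items` takes the values: 0 → 1 → 2 → 3

Answer: 3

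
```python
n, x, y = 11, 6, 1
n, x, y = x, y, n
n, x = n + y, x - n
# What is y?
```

Trace:
`n, x, y = 11, 6, 1` → n = 11; x = 6; y = 1
`n, x, y = x, y, n` → n = 6; x = 1; y = 11
`n, x = n + y, x - n` → n = 17; x = -5
So y = 11

Answer: 11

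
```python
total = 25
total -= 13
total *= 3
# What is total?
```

Trace:
`total = 25` → total = 25
`total -= 13` → total = 12
`total *= 3` → total = 36
So total = 36

Answer: 36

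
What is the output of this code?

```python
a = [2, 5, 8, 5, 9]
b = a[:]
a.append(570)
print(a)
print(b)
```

Key concept: slice [:] creates copy.
Step by step:
`a = [2, 5, 8, 5, 9]` → a = [2, 5, 8, 5, 9]
`b = a[:]` → b = [2, 5, 8, 5, 9]
`a.append(570)` → a = [2, 5, 8, 5, 9, 570]
`print(a)` → prints [2, 5, 8, 5, 9, 570]
`print(b)` → prints [2, 5, 8, 5, 9]

Answer:
[2, 5, 8, 5, 9, 570]
[2, 5, 8, 5, 9]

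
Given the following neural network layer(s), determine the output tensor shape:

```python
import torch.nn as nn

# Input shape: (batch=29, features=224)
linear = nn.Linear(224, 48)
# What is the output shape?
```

Input: (29, 224) -> Output: (29, 48)

Answer: (29, 48)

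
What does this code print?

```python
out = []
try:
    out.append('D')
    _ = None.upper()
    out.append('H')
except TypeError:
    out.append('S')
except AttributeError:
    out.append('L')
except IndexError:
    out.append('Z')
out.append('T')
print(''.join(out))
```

Execution trace: 'D' (try body) → 'L' (except AttributeError) → 'T' (after the try/except). Output: DLT

Answer: DLT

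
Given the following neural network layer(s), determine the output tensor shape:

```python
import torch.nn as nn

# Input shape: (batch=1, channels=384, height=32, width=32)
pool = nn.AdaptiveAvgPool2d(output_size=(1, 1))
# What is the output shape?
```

Input: (1, 384, 32, 32) -> Output: (1, 384, 1, 1)

Answer: (1, 384, 1, 1)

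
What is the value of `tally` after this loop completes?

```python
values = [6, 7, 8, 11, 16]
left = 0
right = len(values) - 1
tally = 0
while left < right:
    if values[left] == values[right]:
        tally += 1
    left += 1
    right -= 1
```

Count matching pairs from ends
`tally` takes the values: 0

Answer: 0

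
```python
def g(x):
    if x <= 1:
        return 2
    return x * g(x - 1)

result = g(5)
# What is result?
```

g(5) = 5 * 4 * 3 * 2 * 2 = 240

Answer: 240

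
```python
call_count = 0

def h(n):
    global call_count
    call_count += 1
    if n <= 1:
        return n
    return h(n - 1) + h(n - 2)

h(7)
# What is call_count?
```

Calls(n) = 1 + Calls(n-1) + Calls(n-2); Calls(0)=Calls(1)=1. For n=7 this gives 41.

Answer: 41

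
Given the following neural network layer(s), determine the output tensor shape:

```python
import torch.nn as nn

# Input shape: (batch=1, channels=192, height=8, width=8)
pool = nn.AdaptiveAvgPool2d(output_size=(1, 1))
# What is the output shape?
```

Input: (1, 192, 8, 8) -> Output: (1, 192, 1, 1)

Answer: (1, 192, 1, 1)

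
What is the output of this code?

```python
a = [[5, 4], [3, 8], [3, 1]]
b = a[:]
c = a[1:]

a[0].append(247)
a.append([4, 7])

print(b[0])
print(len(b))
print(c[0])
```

Key concept: slice with nested mutation.
Step by step:
`a = [[5, 4], [3, 8], [3, 1]]` → a = [[5, 4], [3, 8], [3, 1]]
`b = a[:]` → b = [[5, 4], [3, 8], [3, 1]]
`c = a[1:]` → c = [[3, 8], [3, 1]]
`a[0].append(247)` → a = [[5, 4, 247], [3, 8], [3, 1]]; b = [[5, 4, 247], [3, 8], [3, 1]]
`a.append([4, 7])` → a = [[5, 4, 247], [3, 8], [3, 1], [4, 7]]
`print(b[0])` → prints [5, 4, 247]
`print(len(b))` → prints 3
`print(c[0])` → prints [3, 8]

Answer:
[5, 4, 247]
3
[3, 8]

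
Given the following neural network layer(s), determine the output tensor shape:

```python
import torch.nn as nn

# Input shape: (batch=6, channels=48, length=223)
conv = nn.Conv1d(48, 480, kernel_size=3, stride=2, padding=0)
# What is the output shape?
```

Input: (6, 48, 223) -> Output: (6, 480, 111)

Answer: (6, 480, 111)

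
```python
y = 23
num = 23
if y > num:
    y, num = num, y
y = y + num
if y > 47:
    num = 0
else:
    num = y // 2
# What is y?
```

Trace:
`y = 23` → y = 23
`num = 23` → num = 23
`if y > num: ...` → y > num is False → no variable changes
`y = y + num` → y = 46
`if y > 47: ...` → y > 47 is False, take else branch → no variable changes
So y = 46

Answer: 46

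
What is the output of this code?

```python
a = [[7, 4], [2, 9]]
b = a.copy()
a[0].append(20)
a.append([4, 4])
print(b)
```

Key concept: shallow copy with nested lists.
Step by step:
`a = [[7, 4], [2, 9]]` → a = [[7, 4], [2, 9]]
`b = a.copy()` → b = [[7, 4], [2, 9]]
`a[0].append(20)` → a = [[7, 4, 20], [2, 9]]; b = [[7, 4, 20], [2, 9]]
`a.append([4, 4])` → a = [[7, 4, 20], [2, 9], [4, 4]]
`print(b)` → prints [[7, 4, 20], [2, 9]]

Answer: [[7, 4, 20], [2, 9]]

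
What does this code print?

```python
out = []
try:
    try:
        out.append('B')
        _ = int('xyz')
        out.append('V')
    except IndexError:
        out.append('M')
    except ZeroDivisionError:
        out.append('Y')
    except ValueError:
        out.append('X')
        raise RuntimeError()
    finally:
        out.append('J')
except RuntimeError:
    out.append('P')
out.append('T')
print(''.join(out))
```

Execution trace: 'B' (try body) → 'X' (except ValueError) → 'J' (finally) → 'P' (outer except RuntimeError) → 'T' (after the try/except). Output: BXJPT

Answer: BXJPT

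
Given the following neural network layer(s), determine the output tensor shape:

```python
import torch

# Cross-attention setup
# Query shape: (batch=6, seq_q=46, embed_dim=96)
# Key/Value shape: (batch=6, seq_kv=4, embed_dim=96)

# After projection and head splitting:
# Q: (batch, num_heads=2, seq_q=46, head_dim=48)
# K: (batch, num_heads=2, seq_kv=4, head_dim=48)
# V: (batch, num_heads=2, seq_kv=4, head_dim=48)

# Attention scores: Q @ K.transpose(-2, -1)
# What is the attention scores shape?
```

Input: (6, 46, 96) -> Output: (6, 2, 46, 4)

Answer: (6, 2, 46, 4)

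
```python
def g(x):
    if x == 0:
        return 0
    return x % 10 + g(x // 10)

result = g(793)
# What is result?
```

Sum of digits of 793: 3 + 9 + 7 = 19

Answer: 19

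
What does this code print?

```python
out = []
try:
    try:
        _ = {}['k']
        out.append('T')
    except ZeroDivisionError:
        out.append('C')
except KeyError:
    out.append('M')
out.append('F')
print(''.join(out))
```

Execution trace: 'M' (outer except KeyError) → 'F' (after the try/except). Output: MF

Answer: MF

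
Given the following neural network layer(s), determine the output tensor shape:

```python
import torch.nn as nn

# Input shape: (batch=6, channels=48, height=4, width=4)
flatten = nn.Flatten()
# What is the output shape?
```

Input: (6, 48, 4, 4) -> Output: (6, 768)

Answer: (6, 768)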